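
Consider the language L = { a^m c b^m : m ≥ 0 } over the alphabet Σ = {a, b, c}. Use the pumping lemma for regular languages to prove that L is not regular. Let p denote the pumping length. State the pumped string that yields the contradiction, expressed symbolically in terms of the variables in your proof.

a^{p+k} c b^p

Assume L is regular. Let p be the pumping length given by the pumping lemma.
Take w = a^p c b^p ∈ L with |w| = 2p+1 ≥ p.
The pumping lemma gives a decomposition w = xyz where |xy| ≤ p and |y| ≥ 1.
The first p characters of w are a's, so xy (and hence y) consists only of a's. Write y = a^k, 1 ≤ k ≤ p.
Pump with i = 2: xy^2z = a^{p+k} c b^p, which would require p+k = p. But k ≥ 1, so xy^2z ∉ L.
This is a contradiction; hence L is not regular.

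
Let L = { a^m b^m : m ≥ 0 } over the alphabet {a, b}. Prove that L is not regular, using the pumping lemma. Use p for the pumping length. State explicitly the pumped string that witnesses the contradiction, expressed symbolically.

Suppose for contradiction that L is regular, and let p be the pumping length.
Choose w = a^p b^p, which is in L with |w| = 2p ≥ p.
The pumping lemma gives a decomposition w = xyz where |xy| ≤ p and |y| ≥ 1.
The first p characters of w are a's, so xy (and hence y) consists only of a's. Write y = a^k, 1 ≤ k ≤ p.
Pump with i = 2: xy^2z = a^{p+k} b^p. For this to lie in L we would need p = p+k, which forces k = 0. But k ≥ 1, so xy^2z ∉ L.
Contradiction. Therefore L is not regular.

a^{p+k} b^p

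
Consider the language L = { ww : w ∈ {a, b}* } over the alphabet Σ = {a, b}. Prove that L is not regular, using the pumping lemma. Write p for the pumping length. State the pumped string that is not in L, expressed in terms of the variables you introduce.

a^{p+k} b^p a^p b^p

Assume L is regular; let p be its pumping constant.
Take w = a^p b^p a^p b^p = uu where u = a^pb^p; then w ∈ L and |w| = 4p ≥ p.
Write w = xyz as guaranteed by the lemma, with |xy| ≤ p and y is nonempty.
The first p characters of w are a's, so xy (and hence y) consists only of a's. Write y = a^k, 1 ≤ k ≤ p.
Pump with i = 2: xy^2z = a^{p+k} b^p a^p b^p, of length 4p+k. Suppose this equals vv. The string starts with a and ends with b, so v does too; thus the boundary between the two copies of v is a b→a transition. There is exactly one such transition, at position 2p+k, so |v| = 2p+k and |vv| = 4p+2k ≠ 4p+k since k ≥ 1. So xy^2z ∉ L.
This contradicts the pumping lemma, so L is not regular.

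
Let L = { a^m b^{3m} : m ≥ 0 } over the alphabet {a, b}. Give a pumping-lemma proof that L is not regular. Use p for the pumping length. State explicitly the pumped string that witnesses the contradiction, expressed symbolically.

Toward a contradiction, assume L is regular with pumping length p.
Take w = a^p b^{3p}. Then w ∈ L and |w| = 4p ≥ p.
Write w = xyz as guaranteed by the lemma, with |xy| ≤ p and y is nonempty.
Since the first p symbols of w are all a's and |xy| ≤ p, y lies entirely in the leading a-block: y = a^k for some k with 1 ≤ k ≤ p.
Pump with i = 2: xy^2z = a^{p+k} b^{3p}. For this to lie in L we would need 3p = 3(p+k), which forces k = 0. But k ≥ 1, so xy^2z ∉ L.
Contradiction. Therefore L is not regular.

a^{p+k} b^{3p}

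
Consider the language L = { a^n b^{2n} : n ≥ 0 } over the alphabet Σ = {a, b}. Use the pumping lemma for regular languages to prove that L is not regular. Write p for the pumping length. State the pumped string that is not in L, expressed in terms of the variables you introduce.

a^{p+k} b^{2p}

Assume L is regular; let p be its pumping constant.
Choose w = a^p b^{2p}, which is in L with |w| = 3p ≥ p.
By the pumping lemma, w = xyz with |xy| ≤ p and |y| > 0.
Since the first p symbols of w are all a's and |xy| ≤ p, y lies entirely in the leading a-block: y = a^k for some k with 1 ≤ k ≤ p.
Pump with i = 2: xy^2z = a^{p+k} b^{2p}. For this to lie in L we would need 2p = 2(p+k), which forces k = 0. But k ≥ 1, so xy^2z ∉ L.
This contradicts the pumping lemma, so L is not regular.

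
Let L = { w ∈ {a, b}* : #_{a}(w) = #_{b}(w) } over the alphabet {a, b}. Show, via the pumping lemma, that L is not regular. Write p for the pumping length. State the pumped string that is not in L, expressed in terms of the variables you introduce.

Toward a contradiction, assume L is regular with pumping length p.
Choose w = a^p b^p ∈ L with |w| = 2p ≥ p.
Write w = xyz as guaranteed by the lemma, with |xy| ≤ p and |y| ≥ 1.
Because |xy| ≤ p and w begins with p copies of a, we have y = a^k with 1 ≤ k ≤ p.
Pump with i = 2: xy^2z = a^{p+k} b^p has p+k occurrences of a but only p of b. Since k ≥ 1 the counts differ, so xy^2z ∉ L.
This contradicts the pumping lemma, so L is not regular.

a^{p+k} b^p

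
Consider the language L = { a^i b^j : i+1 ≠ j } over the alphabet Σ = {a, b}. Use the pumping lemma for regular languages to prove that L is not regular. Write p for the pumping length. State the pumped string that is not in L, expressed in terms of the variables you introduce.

Suppose for contradiction that L is regular, and let p be the pumping length.
Choose w = a^p b^{p+p!+1}. Since p ≠ (p+p!+1)-1 = p+p!, w ∈ L; and |w| ≥ p.
The pumping lemma gives a decomposition w = xyz where |xy| ≤ p and y is nonempty.
Because |xy| ≤ p and w begins with p copies of a, we have y = a^k with 1 ≤ k ≤ p.
Since 1 ≤ k ≤ p, k divides p!; set t = 1 + p!/k. Then xy^t z has p + (p!/k)·k = p + p! copies of a. Now the a-count is p+p! and (b-count)-1 = (p+p!+1)-1 = p+p!, so i+1 ≠ j fails. So xy^t z = a^{p+p!} b^{p+p!+1} ∉ L.
This is a contradiction; hence L is not regular.

a^{p+p!} b^{p+p!+1}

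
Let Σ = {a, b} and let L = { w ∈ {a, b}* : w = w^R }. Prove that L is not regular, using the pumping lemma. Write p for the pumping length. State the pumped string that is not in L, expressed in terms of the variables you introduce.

Assume L is regular; let p be its pumping constant.
Take w = a^p b a^p, a palindrome of length 2p+1 ≥ p.
By the pumping lemma, w = xyz with |xy| ≤ p and |y| > 0.
Because |xy| ≤ p and w begins with p copies of a, we have y = a^k with 1 ≤ k ≤ p.
Pump with i = 2: xy^2z = a^{p+k} b a^p. Its reverse is a^p b a^{p+k}, which differs from xy^2z since k ≥ 1. So xy^2z is not a palindrome and xy^2z ∉ L.
This is a contradiction; hence L is not regular.

a^{p+k} b a^p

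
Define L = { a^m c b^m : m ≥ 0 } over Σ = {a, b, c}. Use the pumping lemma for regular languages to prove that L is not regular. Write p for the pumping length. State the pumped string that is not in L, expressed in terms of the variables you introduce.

Assume L is regular. Let p be the pumping length given by the pumping lemma.
Take w = a^p c b^p ∈ L with |w| = 2p+1 ≥ p.
The pumping lemma gives a decomposition w = xyz where |xy| ≤ p and |y| > 0.
Because |xy| ≤ p and w begins with p copies of a, we have y = a^k with 1 ≤ k ≤ p.
Pump with i = 2: xy^2z = a^{p+k} c b^p, which would require p+k = p. But k ≥ 1, so xy^2z ∉ L.
This is a contradiction; hence L is not regular.

a^{p+k} c b^p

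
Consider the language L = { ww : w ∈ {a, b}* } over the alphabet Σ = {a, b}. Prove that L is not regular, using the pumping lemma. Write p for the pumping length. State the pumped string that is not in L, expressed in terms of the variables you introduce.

Suppose for contradiction that L is regular, and let p be the pumping length.
Take w = a^p b^p a^p b^p = uu where u = a^pb^p; then w ∈ L and |w| = 4p ≥ p.
By the pumping lemma, w = xyz with |xy| ≤ p and y is nonempty.
Because |xy| ≤ p and w begins with p copies of a, we have y = a^k with 1 ≤ k ≤ p.
Pump with i = 2: xy^2z = a^{p+k} b^p a^p b^p, of length 4p+k. Suppose this equals vv. The string starts with a and ends with b, so v does too; thus the boundary between the two copies of v is a b→a transition. There is exactly one such transition, at position 2p+k, so |v| = 2p+k and |vv| = 4p+2k ≠ 4p+k since k ≥ 1. So xy^2z ∉ L.
This contradicts the pumping lemma, so L is not regular.

a^{p+k} b^p a^p b^p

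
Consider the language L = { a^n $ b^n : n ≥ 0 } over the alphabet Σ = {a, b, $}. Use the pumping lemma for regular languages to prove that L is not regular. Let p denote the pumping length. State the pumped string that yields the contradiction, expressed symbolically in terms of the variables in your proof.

Assume L is regular. Let p be the pumping length given by the pumping lemma.
Take w = a^p $ b^p ∈ L with |w| = 2p+1 ≥ p.
Write w = xyz as guaranteed by the lemma, with |xy| ≤ p and y is nonempty.
Since the first p symbols of w are all a's and |xy| ≤ p, y lies entirely in the leading a-block: y = a^k for some k with 1 ≤ k ≤ p.
Pump with i = 2: xy^2z = a^{p+k} $ b^p, which would require p+k = p. But k ≥ 1, so xy^2z ∉ L.
This is a contradiction; hence L is not regular.

a^{p+k} $ b^p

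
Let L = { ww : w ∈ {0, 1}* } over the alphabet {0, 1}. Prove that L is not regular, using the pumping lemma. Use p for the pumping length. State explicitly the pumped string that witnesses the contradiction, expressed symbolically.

Assume L is regular; let p be its pumping constant.
Take w = 0^p 1^p 0^p 1^p = uu where u = 0^p1^p; then w ∈ L and |w| = 4p ≥ p.
Write w = xyz as guaranteed by the lemma, with |xy| ≤ p and y is nonempty.
The first p characters of w are 0's, so xy (and hence y) consists only of 0's. Write y = 0^k, 1 ≤ k ≤ p.
Pump with i = 2: xy^2z = 0^{p+k} 1^p 0^p 1^p, of length 4p+k. Suppose this equals vv. The string starts with 0 and ends with 1, so v does too; thus the boundary between the two copies of v is a 1→0 transition. There is exactly one such transition, at position 2p+k, so |v| = 2p+k and |vv| = 4p+2k ≠ 4p+k since k ≥ 1. So xy^2z ∉ L.
This contradicts the pumping lemma, so L is not regular.

0^{p+k} 1^p 0^p 1^p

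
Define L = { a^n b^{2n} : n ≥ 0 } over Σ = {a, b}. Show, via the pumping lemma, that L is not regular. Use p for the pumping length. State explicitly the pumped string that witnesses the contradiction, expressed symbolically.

Assume L is regular; let p be its pumping constant.
Take w = a^p b^{2p}. Then w ∈ L and |w| = 3p ≥ p.
By the pumping lemma, w = xyz with |xy| ≤ p and y is nonempty.
Since the first p symbols of w are all a's and |xy| ≤ p, y lies entirely in the leading a-block: y = a^k for some k with 1 ≤ k ≤ p.
Pump with i = 2: xy^2z = a^{p+k} b^{2p}. For this to lie in L we would need 2p = 2(p+k), which forces k = 0. But k ≥ 1, so xy^2z ∉ L.
Contradiction. Therefore L is not regular.

a^{p+k} b^{2p}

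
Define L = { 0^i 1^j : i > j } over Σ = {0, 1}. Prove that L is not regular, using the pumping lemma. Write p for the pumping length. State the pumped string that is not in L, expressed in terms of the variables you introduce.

0^{p+1-k} 1^p

Suppose for contradiction that L is regular, and let p be the pumping length.
Choose w = 0^{p+1} 1^p ∈ L, with |w| = 2p+1 ≥ p.
By the pumping lemma, w = xyz with |xy| ≤ p and |y| > 0.
Since the first p symbols of w are all 0's and |xy| ≤ p, y lies entirely in the leading 0-block: y = 0^k for some k with 1 ≤ k ≤ p.
Consider xy^0z = xz = 0^{p+1-k} 1^p. Since k ≥ 1, the 0-count p+1-k is at most p, so i > j fails; thus xz ∉ L.
Contradiction. Therefore L is not regular.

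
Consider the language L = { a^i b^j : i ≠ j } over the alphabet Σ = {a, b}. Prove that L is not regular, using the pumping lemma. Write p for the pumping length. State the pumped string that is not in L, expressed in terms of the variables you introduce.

a^{p+p!} b^{p+p!}

Assume L is regular. Let p be the pumping length given by the pumping lemma.
Choose w = a^p b^{p+p!}. Since p ≠ p+p!, w ∈ L; and |w| ≥ p.
Write w = xyz as guaranteed by the lemma, with |xy| ≤ p and |y| ≥ 1.
The first p characters of w are a's, so xy (and hence y) consists only of a's. Write y = a^k, 1 ≤ k ≤ p.
Since 1 ≤ k ≤ p, k divides p!; set t = 1 + p!/k. Then xy^t z has p + (p!/k)·k = p + p! copies of a. Now the a-count equals the b-count, so i ≠ j fails. So xy^t z = a^{p+p!} b^{p+p!} ∉ L.
Contradiction. Therefore L is not regular.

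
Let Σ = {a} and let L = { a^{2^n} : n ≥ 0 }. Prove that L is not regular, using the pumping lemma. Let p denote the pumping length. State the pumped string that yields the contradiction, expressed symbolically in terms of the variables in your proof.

Toward a contradiction, assume L is regular with pumping length p.
Take w = a^{2^p} ∈ L with |w| = 2^p ≥ p.
Write w = xyz as guaranteed by the lemma, with |xy| ≤ p and |y| > 0.
Then y = a^k for some k with 1 ≤ k ≤ p.
Pump with i = 2: xy^2z = a^{2^p+k}. Since 1 ≤ k ≤ p < 2^p, we have 2^p < 2^p+k < 2^{p+1}, so 2^p+k is not a power of 2. So xy^2z ∉ L.
This contradicts the pumping lemma, so L is not regular.

a^{2^p+k}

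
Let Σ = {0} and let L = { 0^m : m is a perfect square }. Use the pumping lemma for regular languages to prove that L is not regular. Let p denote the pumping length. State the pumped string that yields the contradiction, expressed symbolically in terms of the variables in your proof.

Assume L is regular. Let p be the pumping length given by the pumping lemma.
Take w = 0^{p²} ∈ L with |w| = p² ≥ p.
The pumping lemma gives a decomposition w = xyz where |xy| ≤ p and |y| ≥ 1.
Then y = 0^k for some k with 1 ≤ k ≤ p.
Pump with i = 2: xy^2z = 0^{p²+k}. Since 1 ≤ k ≤ p, p² < p²+k ≤ p²+p < (p+1)², so p²+k lies strictly between consecutive squares and is not a perfect square. So xy^2z ∉ L.
This contradicts the pumping lemma, so L is not regular.

0^{p²+k}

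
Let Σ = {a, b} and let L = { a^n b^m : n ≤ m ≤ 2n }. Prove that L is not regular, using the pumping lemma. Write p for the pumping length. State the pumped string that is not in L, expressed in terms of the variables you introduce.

a^{p+k} b^p

Toward a contradiction, assume L is regular with pumping length p.
Take w = a^p b^p ∈ L (since p ≤ p ≤ 2p), with |w| = 2p ≥ p.
Write w = xyz as guaranteed by the lemma, with |xy| ≤ p and y is nonempty.
Because |xy| ≤ p and w begins with p copies of a, we have y = a^k with 1 ≤ k ≤ p.
Pump with i = 2: xy^2z = a^{p+k} b^p. Now n = p+k > p = m, so the condition n ≤ m fails. Thus xy^2z ∉ L.
This contradicts the pumping lemma, so L is not regular.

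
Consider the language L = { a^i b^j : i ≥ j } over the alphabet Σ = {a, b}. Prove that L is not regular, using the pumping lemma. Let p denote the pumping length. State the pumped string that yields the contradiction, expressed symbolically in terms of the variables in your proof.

Assume L is regular; let p be its pumping constant.
Choose w = a^p b^p ∈ L, with |w| = 2p ≥ p.
By the pumping lemma, w = xyz with |xy| ≤ p and y is nonempty.
The first p characters of w are a's, so xy (and hence y) consists only of a's. Write y = a^k, 1 ≤ k ≤ p.
Consider xy^0z = xz = a^{p-k} b^p. Since k ≥ 1, the a-count p-k is less than p, so i ≥ j fails; thus xz ∉ L.
This is a contradiction; hence L is not regular.

a^{p-k} b^p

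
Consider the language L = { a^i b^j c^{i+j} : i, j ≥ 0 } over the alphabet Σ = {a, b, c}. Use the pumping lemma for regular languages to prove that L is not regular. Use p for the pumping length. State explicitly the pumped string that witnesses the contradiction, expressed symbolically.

Assume L is regular; let p be its pumping constant.
Take w = a^p b^p c^{2p} ∈ L (with i=j=p, i+j=2p), |w| = 4p ≥ p.
The pumping lemma gives a decomposition w = xyz where |xy| ≤ p and y is nonempty.
Because |xy| ≤ p and w begins with p copies of a, we have y = a^k with 1 ≤ k ≤ p.
Consider xy^2z = a^{p+k} b^p c^{2p}. Now the a- and b-counts sum to 2p+k, but the c-count is 2p ≠ 2p+k. So xy^2z ∉ L.
Contradiction. Therefore L is not regular.

a^{p+k} b^p c^{2p}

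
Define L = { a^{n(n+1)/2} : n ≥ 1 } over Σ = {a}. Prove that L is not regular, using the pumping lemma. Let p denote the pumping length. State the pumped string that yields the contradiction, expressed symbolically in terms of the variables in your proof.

a^{p(p+1)/2+k}

Assume L is regular. Let p be the pumping length given by the pumping lemma.
Take w = a^{p(p+1)/2} ∈ L with |w| = p(p+1)/2 ≥ p.
Write w = xyz as guaranteed by the lemma, with |xy| ≤ p and |y| > 0.
Then y = a^k for some k with 1 ≤ k ≤ p.
Pump with i = 2: xy^2z = a^{p(p+1)/2+k}. Since 1 ≤ k ≤ p, p(p+1)/2 < p(p+1)/2+k ≤ p(p+1)/2+p < (p+1)(p+2)/2, so p(p+1)/2+k is strictly between consecutive triangular numbers. So xy^2z ∉ L.
This is a contradiction; hence L is not regular.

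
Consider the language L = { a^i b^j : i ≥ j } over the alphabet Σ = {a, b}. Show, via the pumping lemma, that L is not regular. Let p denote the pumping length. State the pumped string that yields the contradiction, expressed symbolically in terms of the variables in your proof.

Assume L is regular. Let p be the pumping length given by the pumping lemma.
Choose w = a^p b^p ∈ L, with |w| = 2p ≥ p.
The pumping lemma gives a decomposition w = xyz where |xy| ≤ p and |y| ≥ 1.
The first p characters of w are a's, so xy (and hence y) consists only of a's. Write y = a^k, 1 ≤ k ≤ p.
Consider xy^0z = xz = a^{p-k} b^p. Since k ≥ 1, the a-count p-k is less than p, so i ≥ j fails; thus xz ∉ L.
This contradicts the pumping lemma, so L is not regular.

a^{p-k} b^p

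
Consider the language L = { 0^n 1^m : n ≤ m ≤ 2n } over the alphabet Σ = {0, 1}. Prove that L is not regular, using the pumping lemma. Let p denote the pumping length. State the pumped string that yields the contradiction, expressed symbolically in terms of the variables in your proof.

Assume L is regular. Let p be the pumping length given by the pumping lemma.
Take w = 0^p 1^p ∈ L (since p ≤ p ≤ 2p), with |w| = 2p ≥ p.
By the pumping lemma, w = xyz with |xy| ≤ p and y is nonempty.
Since the first p symbols of w are all 0's and |xy| ≤ p, y lies entirely in the leading 0-block: y = 0^k for some k with 1 ≤ k ≤ p.
Pump with i = 2: xy^2z = 0^{p+k} 1^p. Now n = p+k > p = m, so the condition n ≤ m fails. Thus xy^2z ∉ L.
This contradicts the pumping lemma, so L is not regular.

0^{p+k} 1^p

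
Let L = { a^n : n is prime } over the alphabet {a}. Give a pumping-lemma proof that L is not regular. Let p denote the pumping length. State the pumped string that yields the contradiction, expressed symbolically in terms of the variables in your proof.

a^{q(1+k)}

Assume L is regular; let p be its pumping constant.
Let q be a prime with q ≥ p+2 (infinitely many primes exist), and take w = a^q ∈ L with |w| = q ≥ p.
The pumping lemma gives a decomposition w = xyz where |xy| ≤ p and |y| ≥ 1.
Then y = a^k for some k with 1 ≤ k ≤ p.
Since 1 ≤ k ≤ p, |xz| = q-k. Pump with i = q+1: |xy^{q+1}z| = (q-k)+(q+1)k = q+qk = q(1+k), which is composite (both factors ≥ 2). So xy^{q+1}z = a^{q(1+k)} ∉ L.
Contradiction. Therefore L is not regular.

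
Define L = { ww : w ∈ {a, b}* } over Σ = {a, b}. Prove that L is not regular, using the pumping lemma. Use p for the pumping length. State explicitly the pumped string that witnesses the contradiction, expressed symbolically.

a^{p+k} b^p a^p b^p

Assume L is regular. Let p be the pumping length given by the pumping lemma.
Take w = a^p b^p a^p b^p = uu where u = a^pb^p; then w ∈ L and |w| = 4p ≥ p.
The pumping lemma gives a decomposition w = xyz where |xy| ≤ p and |y| ≥ 1.
The first p characters of w are a's, so xy (and hence y) consists only of a's. Write y = a^k, 1 ≤ k ≤ p.
Pump with i = 2: xy^2z = a^{p+k} b^p a^p b^p, of length 4p+k. Suppose this equals vv. The string starts with a and ends with b, so v does too; thus the boundary between the two copies of v is a b→a transition. There is exactly one such transition, at position 2p+k, so |v| = 2p+k and |vv| = 4p+2k ≠ 4p+k since k ≥ 1. So xy^2z ∉ L.
This contradicts the pumping lemma, so L is not regular.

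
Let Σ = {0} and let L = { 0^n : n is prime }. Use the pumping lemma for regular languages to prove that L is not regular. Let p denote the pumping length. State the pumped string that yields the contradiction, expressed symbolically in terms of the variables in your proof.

0^{q(1+k)}

Toward a contradiction, assume L is regular with pumping length p.
Let q be a prime with q ≥ p+2 (infinitely many primes exist), and take w = 0^q ∈ L with |w| = q ≥ p.
The pumping lemma gives a decomposition w = xyz where |xy| ≤ p and |y| ≥ 1.
Then y = 0^k for some k with 1 ≤ k ≤ p.
Since 1 ≤ k ≤ p, |xz| = q-k. Pump with i = q+1: |xy^{q+1}z| = (q-k)+(q+1)k = q+qk = q(1+k), which is composite (both factors ≥ 2). So xy^{q+1}z = 0^{q(1+k)} ∉ L.
This contradicts the pumping lemma, so L is not regular.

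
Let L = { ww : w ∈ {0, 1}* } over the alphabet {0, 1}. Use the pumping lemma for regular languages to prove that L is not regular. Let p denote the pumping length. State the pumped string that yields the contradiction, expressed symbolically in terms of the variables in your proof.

0^{p+k} 1^p 0^p 1^p

Assume L is regular; let p be its pumping constant.
Take w = 0^p 1^p 0^p 1^p = uu where u = 0^p1^p; then w ∈ L and |w| = 4p ≥ p.
By the pumping lemma, w = xyz with |xy| ≤ p and y is nonempty.
Since the first p symbols of w are all 0's and |xy| ≤ p, y lies entirely in the leading 0-block: y = 0^k for some k with 1 ≤ k ≤ p.
Pump with i = 2: xy^2z = 0^{p+k} 1^p 0^p 1^p, of length 4p+k. Suppose this equals vv. The string starts with 0 and ends with 1, so v does too; thus the boundary between the two copies of v is a 1→0 transition. There is exactly one such transition, at position 2p+k, so |v| = 2p+k and |vv| = 4p+2k ≠ 4p+k since k ≥ 1. So xy^2z ∉ L.
This contradicts the pumping lemma, so L is not regular.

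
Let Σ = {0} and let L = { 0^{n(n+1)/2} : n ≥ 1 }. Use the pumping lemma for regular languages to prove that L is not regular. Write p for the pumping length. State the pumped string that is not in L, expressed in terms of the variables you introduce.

0^{p(p+1)/2+k}

Assume L is regular; let p be its pumping constant.
Take w = 0^{p(p+1)/2} ∈ L with |w| = p(p+1)/2 ≥ p.
By the pumping lemma, w = xyz with |xy| ≤ p and |y| > 0.
Then y = 0^k for some k with 1 ≤ k ≤ p.
Pump with i = 2: xy^2z = 0^{p(p+1)/2+k}. Since 1 ≤ k ≤ p, p(p+1)/2 < p(p+1)/2+k ≤ p(p+1)/2+p < (p+1)(p+2)/2, so p(p+1)/2+k is strictly between consecutive triangular numbers. So xy^2z ∉ L.
This contradicts the pumping lemma, so L is not regular.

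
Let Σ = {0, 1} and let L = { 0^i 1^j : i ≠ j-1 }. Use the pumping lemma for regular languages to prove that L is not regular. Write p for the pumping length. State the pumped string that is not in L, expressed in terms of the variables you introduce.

0^{p+p!} 1^{p+p!+1}

Toward a contradiction, assume L is regular with pumping length p.
Choose w = 0^p 1^{p+p!+1}. Since p ≠ (p+p!+1)-1 = p+p!, w ∈ L; and |w| ≥ p.
By the pumping lemma, w = xyz with |xy| ≤ p and y is nonempty.
Because |xy| ≤ p and w begins with p copies of 0, we have y = 0^k with 1 ≤ k ≤ p.
Since 1 ≤ k ≤ p, k divides p!; set t = 1 + p!/k. Then xy^t z has p + (p!/k)·k = p + p! copies of 0. Now the 0-count is p+p! and (1-count)-1 = (p+p!+1)-1 = p+p!, so i ≠ j-1 fails. So xy^t z = 0^{p+p!} 1^{p+p!+1} ∉ L.
This is a contradiction; hence L is not regular.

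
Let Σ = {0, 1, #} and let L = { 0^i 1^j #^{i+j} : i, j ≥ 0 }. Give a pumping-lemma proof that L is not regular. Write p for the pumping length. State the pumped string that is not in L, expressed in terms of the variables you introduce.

Toward a contradiction, assume L is regular with pumping length p.
Take w = 0^p 1^p #^{2p} ∈ L (with i=j=p, i+j=2p), |w| = 4p ≥ p.
The pumping lemma gives a decomposition w = xyz where |xy| ≤ p and y is nonempty.
The first p characters of w are 0's, so xy (and hence y) consists only of 0's. Write y = 0^k, 1 ≤ k ≤ p.
Consider xy^2z = 0^{p+k} 1^p #^{2p}. Now the 0- and 1-counts sum to 2p+k, but the #-count is 2p ≠ 2p+k. So xy^2z ∉ L.
This contradicts the pumping lemma, so L is not regular.

0^{p+k} 1^p #^{2p}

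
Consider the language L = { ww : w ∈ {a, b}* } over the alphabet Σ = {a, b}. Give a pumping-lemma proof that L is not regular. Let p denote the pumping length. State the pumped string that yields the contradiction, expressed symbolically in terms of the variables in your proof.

Suppose for contradiction that L is regular, and let p be the pumping length.
Take w = a^p b^p a^p b^p = uu where u = a^pb^p; then w ∈ L and |w| = 4p ≥ p.
By the pumping lemma, w = xyz with |xy| ≤ p and |y| > 0.
Because |xy| ≤ p and w begins with p copies of a, we have y = a^k with 1 ≤ k ≤ p.
Pump with i = 2: xy^2z = a^{p+k} b^p a^p b^p, of length 4p+k. Suppose this equals vv. The string starts with a and ends with b, so v does too; thus the boundary between the two copies of v is a b→a transition. There is exactly one such transition, at position 2p+k, so |v| = 2p+k and |vv| = 4p+2k ≠ 4p+k since k ≥ 1. So xy^2z ∉ L.
Contradiction. Therefore L is not regular.

a^{p+k} b^p a^p b^p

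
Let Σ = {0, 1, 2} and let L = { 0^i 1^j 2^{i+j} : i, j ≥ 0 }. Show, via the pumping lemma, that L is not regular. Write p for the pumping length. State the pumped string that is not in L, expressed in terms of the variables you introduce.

Suppose for contradiction that L is regular, and let p be the pumping length.
Take w = 0^p 1^p 2^{2p} ∈ L (with i=j=p, i+j=2p), |w| = 4p ≥ p.
By the pumping lemma, w = xyz with |xy| ≤ p and |y| > 0.
Because |xy| ≤ p and w begins with p copies of 0, we have y = 0^k with 1 ≤ k ≤ p.
Consider xy^2z = 0^{p+k} 1^p 2^{2p}. Now the 0- and 1-counts sum to 2p+k, but the 2-count is 2p ≠ 2p+k. So xy^2z ∉ L.
Contradiction. Therefore L is not regular.

0^{p+k} 1^p 2^{2p}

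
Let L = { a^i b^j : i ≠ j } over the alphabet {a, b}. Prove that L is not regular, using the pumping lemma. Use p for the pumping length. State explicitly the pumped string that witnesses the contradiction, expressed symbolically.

a^{p+p!} b^{p+p!}

Assume L is regular; let p be its pumping constant.
Choose w = a^p b^{p+p!}. Since p ≠ p+p!, w ∈ L; and |w| ≥ p.
The pumping lemma gives a decomposition w = xyz where |xy| ≤ p and y is nonempty.
Because |xy| ≤ p and w begins with p copies of a, we have y = a^k with 1 ≤ k ≤ p.
Since 1 ≤ k ≤ p, k divides p!; set t = 1 + p!/k. Then xy^t z has p + (p!/k)·k = p + p! copies of a. Now the a-count equals the b-count, so i ≠ j fails. So xy^t z = a^{p+p!} b^{p+p!} ∉ L.
Contradiction. Therefore L is not regular.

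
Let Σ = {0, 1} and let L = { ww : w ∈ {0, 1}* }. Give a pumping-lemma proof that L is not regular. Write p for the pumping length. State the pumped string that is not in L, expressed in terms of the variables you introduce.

Assume L is regular. Let p be the pumping length given by the pumping lemma.
Take w = 0^p 1^p 0^p 1^p = uu where u = 0^p1^p; then w ∈ L and |w| = 4p ≥ p.
Write w = xyz as guaranteed by the lemma, with |xy| ≤ p and y is nonempty.
Since the first p symbols of w are all 0's and |xy| ≤ p, y lies entirely in the leading 0-block: y = 0^k for some k with 1 ≤ k ≤ p.
Pump with i = 2: xy^2z = 0^{p+k} 1^p 0^p 1^p, of length 4p+k. Suppose this equals vv. The string starts with 0 and ends with 1, so v does too; thus the boundary between the two copies of v is a 1→0 transition. There is exactly one such transition, at position 2p+k, so |v| = 2p+k and |vv| = 4p+2k ≠ 4p+k since k ≥ 1. So xy^2z ∉ L.
This contradicts the pumping lemma, so L is not regular.

0^{p+k} 1^p 0^p 1^p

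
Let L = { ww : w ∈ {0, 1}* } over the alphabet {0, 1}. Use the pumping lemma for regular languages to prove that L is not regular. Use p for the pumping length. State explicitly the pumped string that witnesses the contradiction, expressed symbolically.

0^{p+k} 1^p 0^p 1^p

Toward a contradiction, assume L is regular with pumping length p.
Take w = 0^p 1^p 0^p 1^p = uu where u = 0^p1^p; then w ∈ L and |w| = 4p ≥ p.
The pumping lemma gives a decomposition w = xyz where |xy| ≤ p and y is nonempty.
The first p characters of w are 0's, so xy (and hence y) consists only of 0's. Write y = 0^k, 1 ≤ k ≤ p.
Pump with i = 2: xy^2z = 0^{p+k} 1^p 0^p 1^p, of length 4p+k. Suppose this equals vv. The string starts with 0 and ends with 1, so v does too; thus the boundary between the two copies of v is a 1→0 transition. There is exactly one such transition, at position 2p+k, so |v| = 2p+k and |vv| = 4p+2k ≠ 4p+k since k ≥ 1. So xy^2z ∉ L.
This contradicts the pumping lemma, so L is not regular.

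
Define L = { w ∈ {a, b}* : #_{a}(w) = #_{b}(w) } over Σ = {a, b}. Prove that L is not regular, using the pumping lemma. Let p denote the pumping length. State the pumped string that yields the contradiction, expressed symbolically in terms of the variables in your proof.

Toward a contradiction, assume L is regular with pumping length p.
Choose w = a^p b^p ∈ L with |w| = 2p ≥ p.
By the pumping lemma, w = xyz with |xy| ≤ p and |y| > 0.
Since the first p symbols of w are all a's and |xy| ≤ p, y lies entirely in the leading a-block: y = a^k for some k with 1 ≤ k ≤ p.
Pump with i = 2: xy^2z = a^{p+k} b^p has p+k occurrences of a but only p of b. Since k ≥ 1 the counts differ, so xy^2z ∉ L.
This is a contradiction; hence L is not regular.

a^{p+k} b^p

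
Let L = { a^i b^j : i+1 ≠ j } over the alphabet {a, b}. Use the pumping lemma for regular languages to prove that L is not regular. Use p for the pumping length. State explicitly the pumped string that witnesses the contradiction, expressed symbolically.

Toward a contradiction, assume L is regular with pumping length p.
Choose w = a^p b^{p+p!+1}. Since p ≠ (p+p!+1)-1 = p+p!, w ∈ L; and |w| ≥ p.
The pumping lemma gives a decomposition w = xyz where |xy| ≤ p and |y| ≥ 1.
Because |xy| ≤ p and w begins with p copies of a, we have y = a^k with 1 ≤ k ≤ p.
Since 1 ≤ k ≤ p, k divides p!; set t = 1 + p!/k. Then xy^t z has p + (p!/k)·k = p + p! copies of a. Now the a-count is p+p! and (b-count)-1 = (p+p!+1)-1 = p+p!, so i+1 ≠ j fails. So xy^t z = a^{p+p!} b^{p+p!+1} ∉ L.
This contradicts the pumping lemma, so L is not regular.

a^{p+p!} b^{p+p!+1}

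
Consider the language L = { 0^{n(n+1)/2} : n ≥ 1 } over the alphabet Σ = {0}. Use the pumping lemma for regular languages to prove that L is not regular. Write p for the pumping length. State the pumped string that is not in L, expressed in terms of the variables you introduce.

0^{p(p+1)/2+k}

Suppose for contradiction that L is regular, and let p be the pumping length.
Take w = 0^{p(p+1)/2} ∈ L with |w| = p(p+1)/2 ≥ p.
By the pumping lemma, w = xyz with |xy| ≤ p and y is nonempty.
Then y = 0^k for some k with 1 ≤ k ≤ p.
Pump with i = 2: xy^2z = 0^{p(p+1)/2+k}. Since 1 ≤ k ≤ p, p(p+1)/2 < p(p+1)/2+k ≤ p(p+1)/2+p < (p+1)(p+2)/2, so p(p+1)/2+k is strictly between consecutive triangular numbers. So xy^2z ∉ L.
Contradiction. Therefore L is not regular.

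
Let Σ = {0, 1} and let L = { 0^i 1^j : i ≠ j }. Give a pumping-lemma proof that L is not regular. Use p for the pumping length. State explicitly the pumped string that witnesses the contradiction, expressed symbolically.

0^{p+p!} 1^{p+p!}

Toward a contradiction, assume L is regular with pumping length p.
Choose w = 0^p 1^{p+p!}. Since p ≠ p+p!, w ∈ L; and |w| ≥ p.
By the pumping lemma, w = xyz with |xy| ≤ p and |y| ≥ 1.
Because |xy| ≤ p and w begins with p copies of 0, we have y = 0^k with 1 ≤ k ≤ p.
Since 1 ≤ k ≤ p, k divides p!; set t = 1 + p!/k. Then xy^t z has p + (p!/k)·k = p + p! copies of 0. Now the 0-count equals the 1-count, so i ≠ j fails. So xy^t z = 0^{p+p!} 1^{p+p!} ∉ L.
Contradiction. Therefore L is not regular.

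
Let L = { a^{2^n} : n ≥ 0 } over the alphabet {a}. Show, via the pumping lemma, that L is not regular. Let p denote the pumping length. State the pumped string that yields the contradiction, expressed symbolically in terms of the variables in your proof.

Toward a contradiction, assume L is regular with pumping length p.
Take w = a^{2^p} ∈ L with |w| = 2^p ≥ p.
The pumping lemma gives a decomposition w = xyz where |xy| ≤ p and y is nonempty.
Then y = a^k for some k with 1 ≤ k ≤ p.
Pump with i = 2: xy^2z = a^{2^p+k}. Since 1 ≤ k ≤ p < 2^p, we have 2^p < 2^p+k < 2^{p+1}, so 2^p+k is not a power of 2. So xy^2z ∉ L.
This contradicts the pumping lemma, so L is not regular.

a^{2^p+k}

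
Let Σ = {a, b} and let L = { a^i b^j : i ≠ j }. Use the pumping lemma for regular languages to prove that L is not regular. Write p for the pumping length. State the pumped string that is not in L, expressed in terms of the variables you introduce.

Assume L is regular. Let p be the pumping length given by the pumping lemma.
Choose w = a^p b^{p+p!}. Since p ≠ p+p!, w ∈ L; and |w| ≥ p.
Write w = xyz as guaranteed by the lemma, with |xy| ≤ p and |y| ≥ 1.
Since the first p symbols of w are all a's and |xy| ≤ p, y lies entirely in the leading a-block: y = a^k for some k with 1 ≤ k ≤ p.
Since 1 ≤ k ≤ p, k divides p!; set t = 1 + p!/k. Then xy^t z has p + (p!/k)·k = p + p! copies of a. Now the a-count equals the b-count, so i ≠ j fails. So xy^t z = a^{p+p!} b^{p+p!} ∉ L.
This is a contradiction; hence L is not regular.

a^{p+p!} b^{p+p!}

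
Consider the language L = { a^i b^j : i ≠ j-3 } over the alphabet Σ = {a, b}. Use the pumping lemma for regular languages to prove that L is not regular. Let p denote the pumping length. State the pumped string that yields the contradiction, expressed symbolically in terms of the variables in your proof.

Suppose for contradiction that L is regular, and let p be the pumping length.
Choose w = a^p b^{p+p!+3}. Since p ≠ (p+p!+3)-3 = p+p!, w ∈ L; and |w| ≥ p.
By the pumping lemma, w = xyz with |xy| ≤ p and |y| ≥ 1.
Because |xy| ≤ p and w begins with p copies of a, we have y = a^k with 1 ≤ k ≤ p.
Since 1 ≤ k ≤ p, k divides p!; set t = 1 + p!/k. Then xy^t z has p + (p!/k)·k = p + p! copies of a. Now the a-count is p+p! and (b-count)-3 = (p+p!+3)-3 = p+p!, so i ≠ j-3 fails. So xy^t z = a^{p+p!} b^{p+p!+3} ∉ L.
This contradicts the pumping lemma, so L is not regular.

a^{p+p!} b^{p+p!+3}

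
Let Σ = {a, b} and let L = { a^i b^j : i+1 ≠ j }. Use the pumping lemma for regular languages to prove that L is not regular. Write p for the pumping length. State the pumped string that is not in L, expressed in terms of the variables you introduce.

a^{p+p!} b^{p+p!+1}

Assume L is regular; let p be its pumping constant.
Choose w = a^p b^{p+p!+1}. Since p ≠ (p+p!+1)-1 = p+p!, w ∈ L; and |w| ≥ p.
The pumping lemma gives a decomposition w = xyz where |xy| ≤ p and |y| > 0.
The first p characters of w are a's, so xy (and hence y) consists only of a's. Write y = a^k, 1 ≤ k ≤ p.
Since 1 ≤ k ≤ p, k divides p!; set t = 1 + p!/k. Then xy^t z has p + (p!/k)·k = p + p! copies of a. Now the a-count is p+p! and (b-count)-1 = (p+p!+1)-1 = p+p!, so i+1 ≠ j fails. So xy^t z = a^{p+p!} b^{p+p!+1} ∉ L.
Contradiction. Therefore L is not regular.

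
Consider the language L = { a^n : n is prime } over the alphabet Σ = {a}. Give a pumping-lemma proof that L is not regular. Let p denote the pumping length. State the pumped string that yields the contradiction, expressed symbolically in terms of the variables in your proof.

a^{q(1+k)}

Toward a contradiction, assume L is regular with pumping length p.
Let q be a prime with q ≥ p+2 (infinitely many primes exist), and take w = a^q ∈ L with |w| = q ≥ p.
By the pumping lemma, w = xyz with |xy| ≤ p and |y| > 0.
Then y = a^k for some k with 1 ≤ k ≤ p.
Since 1 ≤ k ≤ p, |xz| = q-k. Pump with i = q+1: |xy^{q+1}z| = (q-k)+(q+1)k = q+qk = q(1+k), which is composite (both factors ≥ 2). So xy^{q+1}z = a^{q(1+k)} ∉ L.
Contradiction. Therefore L is not regular.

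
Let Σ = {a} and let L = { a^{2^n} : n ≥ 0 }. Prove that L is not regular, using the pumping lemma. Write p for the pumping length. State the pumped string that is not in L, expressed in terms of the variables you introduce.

Suppose for contradiction that L is regular, and let p be the pumping length.
Take w = a^{2^p} ∈ L with |w| = 2^p ≥ p.
By the pumping lemma, w = xyz with |xy| ≤ p and |y| ≥ 1.
Then y = a^k for some k with 1 ≤ k ≤ p.
Pump with i = 2: xy^2z = a^{2^p+k}. Since 1 ≤ k ≤ p < 2^p, we have 2^p < 2^p+k < 2^{p+1}, so 2^p+k is not a power of 2. So xy^2z ∉ L.
Contradiction. Therefore L is not regular.

a^{2^p+k}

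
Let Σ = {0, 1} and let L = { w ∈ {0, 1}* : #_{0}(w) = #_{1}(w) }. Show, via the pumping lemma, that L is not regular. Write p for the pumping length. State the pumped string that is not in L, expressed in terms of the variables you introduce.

0^{p+k} 1^p

Assume L is regular. Let p be the pumping length given by the pumping lemma.
Choose w = 0^p 1^p ∈ L with |w| = 2p ≥ p.
Write w = xyz as guaranteed by the lemma, with |xy| ≤ p and y is nonempty.
The first p characters of w are 0's, so xy (and hence y) consists only of 0's. Write y = 0^k, 1 ≤ k ≤ p.
Pump with i = 2: xy^2z = 0^{p+k} 1^p has p+k occurrences of 0 but only p of 1. Since k ≥ 1 the counts differ, so xy^2z ∉ L.
Contradiction. Therefore L is not regular.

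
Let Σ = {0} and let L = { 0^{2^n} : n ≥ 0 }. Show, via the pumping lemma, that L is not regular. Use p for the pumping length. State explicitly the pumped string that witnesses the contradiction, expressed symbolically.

Assume L is regular. Let p be the pumping length given by the pumping lemma.
Take w = 0^{2^p} ∈ L with |w| = 2^p ≥ p.
The pumping lemma gives a decomposition w = xyz where |xy| ≤ p and |y| > 0.
Then y = 0^k for some k with 1 ≤ k ≤ p.
Pump with i = 2: xy^2z = 0^{2^p+k}. Since 1 ≤ k ≤ p < 2^p, we have 2^p < 2^p+k < 2^{p+1}, so 2^p+k is not a power of 2. So xy^2z ∉ L.
Contradiction. Therefore L is not regular.

0^{2^p+k}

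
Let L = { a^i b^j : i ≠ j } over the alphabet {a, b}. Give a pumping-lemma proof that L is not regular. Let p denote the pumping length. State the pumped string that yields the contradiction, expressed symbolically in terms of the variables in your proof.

a^{p+p!} b^{p+p!}

Assume L is regular; let p be its pumping constant.
Choose w = a^p b^{p+p!}. Since p ≠ p+p!, w ∈ L; and |w| ≥ p.
By the pumping lemma, w = xyz with |xy| ≤ p and |y| > 0.
Since the first p symbols of w are all a's and |xy| ≤ p, y lies entirely in the leading a-block: y = a^k for some k with 1 ≤ k ≤ p.
Since 1 ≤ k ≤ p, k divides p!; set t = 1 + p!/k. Then xy^t z has p + (p!/k)·k = p + p! copies of a. Now the a-count equals the b-count, so i ≠ j fails. So xy^t z = a^{p+p!} b^{p+p!} ∉ L.
Contradiction. Therefore L is not regular.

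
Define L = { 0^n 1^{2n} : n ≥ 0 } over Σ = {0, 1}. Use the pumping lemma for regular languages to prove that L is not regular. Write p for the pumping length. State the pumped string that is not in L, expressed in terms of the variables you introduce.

0^{p+k} 1^{2p}

Suppose for contradiction that L is regular, and let p be the pumping length.
Take w = 0^p 1^{2p}. Then w ∈ L and |w| = 3p ≥ p.
By the pumping lemma, w = xyz with |xy| ≤ p and y is nonempty.
Since the first p symbols of w are all 0's and |xy| ≤ p, y lies entirely in the leading 0-block: y = 0^k for some k with 1 ≤ k ≤ p.
Pump with i = 2: xy^2z = 0^{p+k} 1^{2p}. For this to lie in L we would need 2p = 2(p+k), which forces k = 0. But k ≥ 1, so xy^2z ∉ L.
This is a contradiction; hence L is not regular.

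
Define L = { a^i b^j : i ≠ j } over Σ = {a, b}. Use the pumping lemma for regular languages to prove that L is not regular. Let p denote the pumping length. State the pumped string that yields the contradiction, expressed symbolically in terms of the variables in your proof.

Assume L is regular; let p be its pumping constant.
Choose w = a^p b^{p+p!}. Since p ≠ p+p!, w ∈ L; and |w| ≥ p.
Write w = xyz as guaranteed by the lemma, with |xy| ≤ p and y is nonempty.
Since the first p symbols of w are all a's and |xy| ≤ p, y lies entirely in the leading a-block: y = a^k for some k with 1 ≤ k ≤ p.
Since 1 ≤ k ≤ p, k divides p!; set t = 1 + p!/k. Then xy^t z has p + (p!/k)·k = p + p! copies of a. Now the a-count equals the b-count, so i ≠ j fails. So xy^t z = a^{p+p!} b^{p+p!} ∉ L.
This is a contradiction; hence L is not regular.

a^{p+p!} b^{p+p!}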